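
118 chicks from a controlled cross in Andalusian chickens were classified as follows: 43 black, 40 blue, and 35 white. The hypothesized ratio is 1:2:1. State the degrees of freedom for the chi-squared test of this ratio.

A goodness-of-fit test with 3 phenotype classes has df = 3 − 1 = 2.

2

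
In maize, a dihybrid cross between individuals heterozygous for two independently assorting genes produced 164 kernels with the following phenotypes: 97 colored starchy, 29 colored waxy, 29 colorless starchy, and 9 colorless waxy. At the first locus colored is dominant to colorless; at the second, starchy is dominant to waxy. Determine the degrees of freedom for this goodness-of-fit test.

3

A dihybrid F₂ with independent assortment and complete dominance at both loci gives a 9:3:3:1 phenotypic ratio.
A goodness-of-fit test with 4 phenotype classes has df = 4 − 1 = 3.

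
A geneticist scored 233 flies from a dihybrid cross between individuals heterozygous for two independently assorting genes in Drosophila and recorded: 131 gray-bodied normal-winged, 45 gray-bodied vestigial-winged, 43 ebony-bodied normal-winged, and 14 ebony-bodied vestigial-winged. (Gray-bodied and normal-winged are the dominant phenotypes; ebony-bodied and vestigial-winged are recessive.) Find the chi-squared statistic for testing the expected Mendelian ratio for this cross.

A dihybrid F₂ with independent assortment and complete dominance at both loci gives a 9:3:3:1 phenotypic ratio.
Total ratio parts = 16. Expected numbers out of 233:
  gray-bodied normal-winged: 233 × 9/16 = 131.0625
  gray-bodied vestigial-winged: 233 × 3/16 = 43.6875
  ebony-bodied normal-winged: 233 × 3/16 = 43.6875
  ebony-bodied vestigial-winged: 233 × 1/16 = 14.5625
χ² = Σ (O − E)² / E
  gray-bodied normal-winged: (131 − 131.0625)² / 131.0625 = 0.0000
  gray-bodied vestigial-winged: (45 − 43.6875)² / 43.6875 = 0.0394
  ebony-bodied normal-winged: (43 − 43.6875)² / 43.6875 = 0.0108
  ebony-bodied vestigial-winged: (14 − 14.5625)² / 14.5625 = 0.0217
χ² = 0.0000 + 0.0394 + 0.0108 + 0.0217 = 0.0719 ≈ 0.072

0.072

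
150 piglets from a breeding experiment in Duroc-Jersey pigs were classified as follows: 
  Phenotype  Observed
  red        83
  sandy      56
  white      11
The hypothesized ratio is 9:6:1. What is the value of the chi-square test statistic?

0.305

Expected counts for N = 150 under a 9:6:1 ratio (total parts = 16):
  red: 150 × 9/16 = 84.375
  sandy: 150 × 6/16 = 56.25
  white: 150 × 1/16 = 9.375
χ² = Σ (O − E)² / E
  red: (83 − 84.375)² / 84.375 = 0.0224
  sandy: (56 − 56.25)² / 56.25 = 0.0011
  white: (11 − 9.375)² / 9.375 = 0.2817
χ² = 0.0224 + 0.0011 + 0.2817 = 0.3052 ≈ 0.305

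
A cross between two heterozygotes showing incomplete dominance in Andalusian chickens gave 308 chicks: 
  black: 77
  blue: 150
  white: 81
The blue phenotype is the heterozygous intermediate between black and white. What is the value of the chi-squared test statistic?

With incomplete dominance, a heterozygote × heterozygote cross gives a 1:2:1 phenotypic ratio.
The 1:2:1 ratio has 4 parts, so with N = 308 the expected counts are:
  black: 308 × 1/4 = 77
  blue: 308 × 2/4 = 154
  white: 308 × 1/4 = 77
χ² = Σ (O − E)² / E
  black: (77 − 77)² / 77 = 0.0000
  blue: (150 − 154)² / 154 = 0.1039
  white: (81 − 77)² / 77 = 0.2078
χ² = 0.0000 + 0.1039 + 0.2078 = 0.3117 ≈ 0.312

0.312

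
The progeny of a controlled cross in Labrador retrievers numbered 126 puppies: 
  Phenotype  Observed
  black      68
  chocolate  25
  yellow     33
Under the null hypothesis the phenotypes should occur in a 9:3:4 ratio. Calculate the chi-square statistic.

Under the 9:3:4 hypothesis (Σ ratio = 16, N = 126):
  black: 126 × 9/16 = 70.875
  chocolate: 126 × 3/16 = 23.625
  yellow: 126 × 4/16 = 31.5
χ² = Σ (O − E)² / E
  black: (68 − 70.875)² / 70.875 = 0.1166
  chocolate: (25 − 23.625)² / 23.625 = 0.0800
  yellow: (33 − 31.5)² / 31.5 = 0.0714
χ² = 0.1166 + 0.0800 + 0.0714 = 0.268

0.268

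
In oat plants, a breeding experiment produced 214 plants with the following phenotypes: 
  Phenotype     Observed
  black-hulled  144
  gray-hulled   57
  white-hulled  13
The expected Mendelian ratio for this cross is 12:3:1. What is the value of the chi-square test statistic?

Total ratio parts = 16. Expected numbers out of 214:
  black-hulled: 214 × 12/16 = 160.5
  gray-hulled: 214 × 3/16 = 40.125
  white-hulled: 214 × 1/16 = 13.375
χ² = Σ (O − E)² / E
  black-hulled: (144 − 160.5)² / 160.5 = 1.6963
  gray-hulled: (57 − 40.125)² / 40.125 = 7.0970
  white-hulled: (13 − 13.375)² / 13.375 = 0.0105
χ² = 1.6963 + 7.0970 + 0.0105 = 8.8038 ≈ 8.804

8.804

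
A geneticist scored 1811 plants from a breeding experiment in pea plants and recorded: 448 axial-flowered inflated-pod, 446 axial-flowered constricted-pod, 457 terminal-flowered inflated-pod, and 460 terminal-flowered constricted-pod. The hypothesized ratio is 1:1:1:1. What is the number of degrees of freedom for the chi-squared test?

3

A goodness-of-fit test with 4 phenotype classes has df = 4 − 1 = 3.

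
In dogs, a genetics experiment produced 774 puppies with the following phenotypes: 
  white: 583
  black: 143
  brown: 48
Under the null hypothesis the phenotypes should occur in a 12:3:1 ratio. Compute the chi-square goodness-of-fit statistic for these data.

0.045

Expected counts for N = 774 under a 12:3:1 ratio (total parts = 16):
  white: 774 × 12/16 = 580.5
  black: 774 × 3/16 = 145.125
  brown: 774 × 1/16 = 48.375
χ² = Σ (O − E)² / E
  white: (583 − 580.5)² / 580.5 = 0.0108
  black: (143 − 145.125)² / 145.125 = 0.0311
  brown: (48 − 48.375)² / 48.375 = 0.0029
χ² = 0.0108 + 0.0311 + 0.0029 = 0.0448 ≈ 0.045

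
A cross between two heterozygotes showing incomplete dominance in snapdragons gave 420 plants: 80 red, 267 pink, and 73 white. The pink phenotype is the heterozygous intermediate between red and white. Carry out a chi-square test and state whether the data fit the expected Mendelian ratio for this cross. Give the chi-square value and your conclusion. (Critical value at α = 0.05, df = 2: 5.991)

With incomplete dominance, a heterozygote × heterozygote cross gives a 1:2:1 phenotypic ratio.
Expected counts for N = 420 under a 1:2:1 ratio (total parts = 4):
  red: 420 × 1/4 = 105
  pink: 420 × 2/4 = 210
  white: 420 × 1/4 = 105
χ² = Σ (O − E)² / E
  red: (80 − 105)² / 105 = 5.9524
  pink: (267 − 210)² / 210 = 15.4714
  white: (73 − 105)² / 105 = 9.7524
χ² = 5.9524 + 15.4714 + 9.7524 = 31.1762 ≈ 31.176
Degrees of freedom = 3 − 1 = 2; critical value at α = 0.05 is 5.991.
Since 31.176 > 5.991, we reject the null hypothesis — the data do not fit the 1:2:1 ratio.

31.176; not consistent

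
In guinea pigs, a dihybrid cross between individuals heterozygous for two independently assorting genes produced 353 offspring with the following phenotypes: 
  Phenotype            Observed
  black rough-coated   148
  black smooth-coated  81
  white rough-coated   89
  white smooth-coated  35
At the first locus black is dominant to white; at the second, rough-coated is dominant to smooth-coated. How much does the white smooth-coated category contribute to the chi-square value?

A dihybrid F₂ with independent assortment and complete dominance at both loci gives a 9:3:3:1 phenotypic ratio.
Expected counts for N = 353 under a 9:3:3:1 ratio (total parts = 16):
  black rough-coated: 353 × 9/16 = 198.5625
  black smooth-coated: 353 × 3/16 = 66.1875
  white rough-coated: 353 × 3/16 = 66.1875
  white smooth-coated: 353 × 1/16 = 22.0625
Contribution of white smooth-coated: (35 − 22.0625)² / 22.0625 = 7.5866

7.587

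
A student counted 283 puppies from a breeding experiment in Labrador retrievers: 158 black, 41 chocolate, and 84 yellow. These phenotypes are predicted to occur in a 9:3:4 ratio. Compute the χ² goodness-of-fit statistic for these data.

5.232

Under the 9:3:4 hypothesis (Σ ratio = 16, N = 283):
  black: 283 × 9/16 = 159.1875
  chocolate: 283 × 3/16 = 53.0625
  yellow: 283 × 4/16 = 70.75
χ² = Σ (O − E)² / E
  black: (158 − 159.1875)² / 159.1875 = 0.0089
  chocolate: (41 − 53.0625)² / 53.0625 = 2.7421
  yellow: (84 − 70.75)² / 70.75 = 2.4814
χ² = 0.0089 + 2.7421 + 2.4814 = 5.2324 ≈ 5.232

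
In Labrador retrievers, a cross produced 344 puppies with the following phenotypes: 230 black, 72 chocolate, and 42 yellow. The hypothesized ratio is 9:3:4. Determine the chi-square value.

Expected counts for N = 344 under a 9:3:4 ratio (total parts = 16):
  black: 344 × 9/16 = 193.5
  chocolate: 344 × 3/16 = 64.5
  yellow: 344 × 4/16 = 86
χ² = Σ (O − E)² / E
  black: (230 − 193.5)² / 193.5 = 6.8850
  chocolate: (72 − 64.5)² / 64.5 = 0.8721
  yellow: (42 − 86)² / 86 = 22.5116
χ² = 6.8850 + 0.8721 + 22.5116 = 30.2687 ≈ 30.269

30.269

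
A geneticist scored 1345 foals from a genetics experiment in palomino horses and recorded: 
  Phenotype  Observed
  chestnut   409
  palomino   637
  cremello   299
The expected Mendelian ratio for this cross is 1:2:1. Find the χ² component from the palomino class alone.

Total ratio parts = 4. Expected numbers out of 1345:
  chestnut: 1345 × 1/4 = 336.25
  palomino: 1345 × 2/4 = 672.5
  cremello: 1345 × 1/4 = 336.25
Contribution of palomino: (637 − 672.5)² / 672.5 = 1.8740

1.874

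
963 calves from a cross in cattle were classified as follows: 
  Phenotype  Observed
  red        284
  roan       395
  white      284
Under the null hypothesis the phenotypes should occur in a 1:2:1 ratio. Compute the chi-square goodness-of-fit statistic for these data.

31.079

Total ratio parts = 4. Expected numbers out of 963:
  red: 963 × 1/4 = 240.75
  roan: 963 × 2/4 = 481.5
  white: 963 × 1/4 = 240.75
χ² = Σ (O − E)² / E
  red: (284 − 240.75)² / 240.75 = 7.7697
  roan: (395 − 481.5)² / 481.5 = 15.5395
  white: (284 − 240.75)² / 240.75 = 7.7697
χ² = 7.7697 + 15.5395 + 7.7697 = 31.0789 ≈ 31.079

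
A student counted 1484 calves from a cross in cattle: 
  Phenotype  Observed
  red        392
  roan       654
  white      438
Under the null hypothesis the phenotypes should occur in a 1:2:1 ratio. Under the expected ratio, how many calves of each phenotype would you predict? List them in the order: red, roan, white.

Under the 1:2:1 hypothesis (Σ ratio = 4, N = 1484):
  red: 1484 × 1/4 = 371
  roan: 1484 × 2/4 = 742
  white: 1484 × 1/4 = 371

371, 742, 371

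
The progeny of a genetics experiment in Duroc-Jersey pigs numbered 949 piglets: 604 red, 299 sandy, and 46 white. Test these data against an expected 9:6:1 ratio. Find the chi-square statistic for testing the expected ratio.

Under the 9:6:1 hypothesis (Σ ratio = 16, N = 949):
  red: 949 × 9/16 = 533.8125
  sandy: 949 × 6/16 = 355.875
  white: 949 × 1/16 = 59.3125
χ² = Σ (O − E)² / E
  red: (604 − 533.8125)² / 533.8125 = 9.2285
  sandy: (299 − 355.875)² / 355.875 = 9.0896
  white: (46 − 59.3125)² / 59.3125 = 2.9879
χ² = 9.2285 + 9.0896 + 2.9879 = 21.306

21.306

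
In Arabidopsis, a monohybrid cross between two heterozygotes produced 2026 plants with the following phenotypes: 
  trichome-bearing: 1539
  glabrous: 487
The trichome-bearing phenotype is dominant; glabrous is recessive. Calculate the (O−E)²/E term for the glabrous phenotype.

0.751

For a monohybrid cross between heterozygotes with complete dominance, the expected phenotypic ratio is 3:1.
Total ratio parts = 4. Expected numbers out of 2026:
  trichome-bearing: 2026 × 3/4 = 1519.5
  glabrous: 2026 × 1/4 = 506.5
Contribution of glabrous: (487 − 506.5)² / 506.5 = 0.7507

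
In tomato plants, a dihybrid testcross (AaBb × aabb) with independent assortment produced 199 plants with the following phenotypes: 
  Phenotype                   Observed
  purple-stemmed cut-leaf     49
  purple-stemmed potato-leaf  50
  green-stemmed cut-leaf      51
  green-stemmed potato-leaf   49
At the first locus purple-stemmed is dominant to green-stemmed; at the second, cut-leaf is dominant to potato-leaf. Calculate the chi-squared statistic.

A dihybrid testcross with independent assortment gives a 1:1:1:1 ratio.
Total ratio parts = 4. Expected numbers out of 199:
  purple-stemmed cut-leaf: 199 × 1/4 = 49.75
  purple-stemmed potato-leaf: 199 × 1/4 = 49.75
  green-stemmed cut-leaf: 199 × 1/4 = 49.75
  green-stemmed potato-leaf: 199 × 1/4 = 49.75
χ² = Σ (O − E)² / E
  purple-stemmed cut-leaf: (49 − 49.75)² / 49.75 = 0.0113
  purple-stemmed potato-leaf: (50 − 49.75)² / 49.75 = 0.0013
  green-stemmed cut-leaf: (51 − 49.75)² / 49.75 = 0.0314
  green-stemmed potato-leaf: (49 − 49.75)² / 49.75 = 0.0113
χ² = 0.0113 + 0.0013 + 0.0314 + 0.0113 = 0.0553 ≈ 0.055

0.055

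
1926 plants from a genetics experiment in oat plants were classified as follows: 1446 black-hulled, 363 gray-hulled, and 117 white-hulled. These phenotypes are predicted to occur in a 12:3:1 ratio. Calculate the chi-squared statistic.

0.106

Under the 12:3:1 hypothesis (Σ ratio = 16, N = 1926):
  black-hulled: 1926 × 12/16 = 1444.5
  gray-hulled: 1926 × 3/16 = 361.125
  white-hulled: 1926 × 1/16 = 120.375
χ² = Σ (O − E)² / E
  black-hulled: (1446 − 1444.5)² / 1444.5 = 0.0016
  gray-hulled: (363 − 361.125)² / 361.125 = 0.0097
  white-hulled: (117 − 120.375)² / 120.375 = 0.0946
χ² = 0.0016 + 0.0097 + 0.0946 = 0.1059 ≈ 0.106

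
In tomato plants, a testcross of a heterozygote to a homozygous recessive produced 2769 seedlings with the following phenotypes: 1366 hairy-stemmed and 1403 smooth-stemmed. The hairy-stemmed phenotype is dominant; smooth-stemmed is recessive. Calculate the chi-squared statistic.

0.494

A testcross of a heterozygote (Aa × aa) gives a 1:1 phenotypic ratio.
The 1:1 ratio has 2 parts, so with N = 2769 the expected counts are:
  hairy-stemmed: 2769 × 1/2 = 1384.5
  smooth-stemmed: 2769 × 1/2 = 1384.5
χ² = Σ (O − E)² / E
  hairy-stemmed: (1366 − 1384.5)² / 1384.5 = 0.2472
  smooth-stemmed: (1403 − 1384.5)² / 1384.5 = 0.2472
χ² = 0.2472 + 0.2472 = 0.4944 ≈ 0.494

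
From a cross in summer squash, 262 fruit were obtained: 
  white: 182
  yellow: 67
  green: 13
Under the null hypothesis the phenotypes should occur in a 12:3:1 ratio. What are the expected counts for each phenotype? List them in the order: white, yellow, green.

Under the 12:3:1 hypothesis (Σ ratio = 16, N = 262):
  white: 262 × 12/16 = 196.5
  yellow: 262 × 3/16 = 49.125
  green: 262 × 1/16 = 16.375

196.5, 49.125, 16.375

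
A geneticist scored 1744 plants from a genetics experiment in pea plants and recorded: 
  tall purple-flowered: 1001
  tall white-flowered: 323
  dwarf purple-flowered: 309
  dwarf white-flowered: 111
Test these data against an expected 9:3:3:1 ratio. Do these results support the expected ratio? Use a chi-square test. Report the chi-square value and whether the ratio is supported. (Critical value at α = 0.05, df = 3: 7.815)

1.484; consistent

The 9:3:3:1 ratio has 16 parts, so with N = 1744 the expected counts are:
  tall purple-flowered: 1744 × 9/16 = 981
  tall white-flowered: 1744 × 3/16 = 327
  dwarf purple-flowered: 1744 × 3/16 = 327
  dwarf white-flowered: 1744 × 1/16 = 109
χ² = Σ (O − E)² / E
  tall purple-flowered: (1001 − 981)² / 981 = 0.4077
  tall white-flowered: (323 − 327)² / 327 = 0.0489
  dwarf purple-flowered: (309 − 327)² / 327 = 0.9908
  dwarf white-flowered: (111 − 109)² / 109 = 0.0367
χ² = 0.4077 + 0.0489 + 0.9908 + 0.0367 = 1.4841 ≈ 1.484
Degrees of freedom = 4 − 1 = 3; critical value at α = 0.05 is 7.815.
Since 1.484 < 7.815, we fail to reject the null hypothesis — the data are consistent with the 9:3:3:1 ratio.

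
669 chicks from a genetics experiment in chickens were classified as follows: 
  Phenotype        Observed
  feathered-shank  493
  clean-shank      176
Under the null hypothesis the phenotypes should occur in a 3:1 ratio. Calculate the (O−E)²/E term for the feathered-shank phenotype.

Under the 3:1 hypothesis (Σ ratio = 4, N = 669):
  feathered-shank: 669 × 3/4 = 501.75
  clean-shank: 669 × 1/4 = 167.25
Contribution of feathered-shank: (493 − 501.75)² / 501.75 = 0.1526

0.153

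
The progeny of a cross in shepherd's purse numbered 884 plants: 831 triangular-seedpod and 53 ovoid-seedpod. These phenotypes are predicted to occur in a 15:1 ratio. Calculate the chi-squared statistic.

Total ratio parts = 16. Expected numbers out of 884:
  triangular-seedpod: 884 × 15/16 = 828.75
  ovoid-seedpod: 884 × 1/16 = 55.25
χ² = Σ (O − E)² / E
  triangular-seedpod: (831 − 828.75)² / 828.75 = 0.0061
  ovoid-seedpod: (53 − 55.25)² / 55.25 = 0.0916
χ² = 0.0061 + 0.0916 = 0.0977 ≈ 0.098

0.098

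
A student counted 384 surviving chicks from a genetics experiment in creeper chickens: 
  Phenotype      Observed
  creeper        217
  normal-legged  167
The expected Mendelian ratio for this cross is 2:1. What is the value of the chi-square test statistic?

Expected counts for N = 384 under a 2:1 ratio (total parts = 3):
  creeper: 384 × 2/3 = 256
  normal-legged: 384 × 1/3 = 128
χ² = Σ (O − E)² / E
  creeper: (217 − 256)² / 256 = 5.9414
  normal-legged: (167 − 128)² / 128 = 11.8828
χ² = 5.9414 + 11.8828 = 17.8242 ≈ 17.824

17.824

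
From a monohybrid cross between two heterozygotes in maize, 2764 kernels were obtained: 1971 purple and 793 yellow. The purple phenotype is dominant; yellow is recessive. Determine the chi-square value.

20.075

For a monohybrid cross between heterozygotes with complete dominance, the expected phenotypic ratio is 3:1.
Expected counts for N = 2764 under a 3:1 ratio (total parts = 4):
  purple: 2764 × 3/4 = 2073
  yellow: 2764 × 1/4 = 691
χ² = Σ (O − E)² / E
  purple: (1971 − 2073)² / 2073 = 5.0188
  yellow: (793 − 691)² / 691 = 15.0564
χ² = 5.0188 + 15.0564 = 20.0752 ≈ 20.075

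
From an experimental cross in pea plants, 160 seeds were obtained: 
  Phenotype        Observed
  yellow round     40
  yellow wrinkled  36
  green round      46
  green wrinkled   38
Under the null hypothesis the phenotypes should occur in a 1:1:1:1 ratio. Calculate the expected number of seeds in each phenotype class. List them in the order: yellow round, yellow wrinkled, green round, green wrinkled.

40, 40, 40, 40

Total ratio parts = 4. Expected numbers out of 160:
  yellow round: 160 × 1/4 = 40
  yellow wrinkled: 160 × 1/4 = 40
  green round: 160 × 1/4 = 40
  green wrinkled: 160 × 1/4 = 40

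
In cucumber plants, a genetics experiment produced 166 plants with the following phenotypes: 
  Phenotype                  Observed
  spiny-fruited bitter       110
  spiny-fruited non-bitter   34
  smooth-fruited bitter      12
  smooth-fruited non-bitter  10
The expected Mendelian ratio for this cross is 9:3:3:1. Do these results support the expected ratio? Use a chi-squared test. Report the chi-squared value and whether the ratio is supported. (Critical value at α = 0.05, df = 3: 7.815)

14.991; not consistent

The 9:3:3:1 ratio has 16 parts, so with N = 166 the expected counts are:
  spiny-fruited bitter: 166 × 9/16 = 93.375
  spiny-fruited non-bitter: 166 × 3/16 = 31.125
  smooth-fruited bitter: 166 × 3/16 = 31.125
  smooth-fruited non-bitter: 166 × 1/16 = 10.375
χ² = Σ (O − E)² / E
  spiny-fruited bitter: (110 − 93.375)² / 93.375 = 2.9600
  spiny-fruited non-bitter: (34 − 31.125)² / 31.125 = 0.2656
  smooth-fruited bitter: (12 − 31.125)² / 31.125 = 11.7515
  smooth-fruited non-bitter: (10 − 10.375)² / 10.375 = 0.0136
χ² = 2.9600 + 0.2656 + 11.7515 + 0.0136 = 14.9907 ≈ 14.991
Degrees of freedom = 4 − 1 = 3; critical value at α = 0.05 is 7.815.
Since 14.991 > 7.815, we reject the null hypothesis — the data do not fit the 9:3:3:1 ratio.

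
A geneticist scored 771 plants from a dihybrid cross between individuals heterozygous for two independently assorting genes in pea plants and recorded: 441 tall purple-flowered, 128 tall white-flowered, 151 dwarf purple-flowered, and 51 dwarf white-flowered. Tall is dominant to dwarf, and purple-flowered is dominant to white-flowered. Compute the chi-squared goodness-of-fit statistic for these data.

2.472

A dihybrid F₂ with independent assortment and complete dominance at both loci gives a 9:3:3:1 phenotypic ratio.
The 9:3:3:1 ratio has 16 parts, so with N = 771 the expected counts are:
  tall purple-flowered: 771 × 9/16 = 433.6875
  tall white-flowered: 771 × 3/16 = 144.5625
  dwarf purple-flowered: 771 × 3/16 = 144.5625
  dwarf white-flowered: 771 × 1/16 = 48.1875
χ² = Σ (O − E)² / E
  tall purple-flowered: (441 − 433.6875)² / 433.6875 = 0.1233
  tall white-flowered: (128 − 144.5625)² / 144.5625 = 1.8976
  dwarf purple-flowered: (151 − 144.5625)² / 144.5625 = 0.2867
  dwarf white-flowered: (51 − 48.1875)² / 48.1875 = 0.1642
χ² = 0.1233 + 1.8976 + 0.2867 + 0.1642 = 2.4718 ≈ 2.472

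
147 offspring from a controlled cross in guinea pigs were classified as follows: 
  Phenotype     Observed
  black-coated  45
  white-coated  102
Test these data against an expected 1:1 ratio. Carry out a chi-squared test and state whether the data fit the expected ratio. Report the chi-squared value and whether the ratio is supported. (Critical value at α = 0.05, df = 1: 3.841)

22.102; not consistent

The 1:1 ratio has 2 parts, so with N = 147 the expected counts are:
  black-coated: 147 × 1/2 = 73.5
  white-coated: 147 × 1/2 = 73.5
χ² = Σ (O − E)² / E
  black-coated: (45 − 73.5)² / 73.5 = 11.0510
  white-coated: (102 − 73.5)² / 73.5 = 11.0510
χ² = 11.0510 + 11.0510 = 22.102
Degrees of freedom = 2 − 1 = 1; critical value at α = 0.05 is 3.841.
Since 22.102 > 3.841, we reject the null hypothesis — the data do not fit the 1:1 ratio.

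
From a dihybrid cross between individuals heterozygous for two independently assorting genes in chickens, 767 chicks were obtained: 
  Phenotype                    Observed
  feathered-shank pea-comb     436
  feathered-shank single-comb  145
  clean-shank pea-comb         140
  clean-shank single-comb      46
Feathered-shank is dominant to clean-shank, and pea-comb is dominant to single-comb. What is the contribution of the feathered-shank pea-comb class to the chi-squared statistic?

A dihybrid F₂ with independent assortment and complete dominance at both loci gives a 9:3:3:1 phenotypic ratio.
The 9:3:3:1 ratio has 16 parts, so with N = 767 the expected counts are:
  feathered-shank pea-comb: 767 × 9/16 = 431.4375
  feathered-shank single-comb: 767 × 3/16 = 143.8125
  clean-shank pea-comb: 767 × 3/16 = 143.8125
  clean-shank single-comb: 767 × 1/16 = 47.9375
Contribution of feathered-shank pea-comb: (436 − 431.4375)² / 431.4375 = 0.0482

0.048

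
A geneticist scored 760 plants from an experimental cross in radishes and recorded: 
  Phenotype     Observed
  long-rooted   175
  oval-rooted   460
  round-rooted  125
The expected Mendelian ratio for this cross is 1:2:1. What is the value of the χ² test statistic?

Under the 1:2:1 hypothesis (Σ ratio = 4, N = 760):
  long-rooted: 760 × 1/4 = 190
  oval-rooted: 760 × 2/4 = 380
  round-rooted: 760 × 1/4 = 190
χ² = Σ (O − E)² / E
  long-rooted: (175 − 190)² / 190 = 1.1842
  oval-rooted: (460 − 380)² / 380 = 16.8421
  round-rooted: (125 − 190)² / 190 = 22.2368
χ² = 1.1842 + 16.8421 + 22.2368 = 40.2631 ≈ 40.263

40.263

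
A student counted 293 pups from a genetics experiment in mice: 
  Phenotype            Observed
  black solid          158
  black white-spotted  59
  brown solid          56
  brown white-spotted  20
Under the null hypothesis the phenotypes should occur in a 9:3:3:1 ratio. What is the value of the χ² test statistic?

0.758

Expected counts for N = 293 under a 9:3:3:1 ratio (total parts = 16):
  black solid: 293 × 9/16 = 164.8125
  black white-spotted: 293 × 3/16 = 54.9375
  brown solid: 293 × 3/16 = 54.9375
  brown white-spotted: 293 × 1/16 = 18.3125
χ² = Σ (O − E)² / E
  black solid: (158 − 164.8125)² / 164.8125 = 0.2816
  black white-spotted: (59 − 54.9375)² / 54.9375 = 0.3004
  brown solid: (56 − 54.9375)² / 54.9375 = 0.0205
  brown white-spotted: (20 − 18.3125)² / 18.3125 = 0.1555
χ² = 0.2816 + 0.3004 + 0.0205 + 0.1555 = 0.758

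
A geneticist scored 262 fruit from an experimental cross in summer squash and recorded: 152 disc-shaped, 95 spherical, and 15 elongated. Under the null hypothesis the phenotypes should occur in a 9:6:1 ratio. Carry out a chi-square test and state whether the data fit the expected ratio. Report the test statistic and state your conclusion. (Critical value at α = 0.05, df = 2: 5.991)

The 9:6:1 ratio has 16 parts, so with N = 262 the expected counts are:
  disc-shaped: 262 × 9/16 = 147.375
  spherical: 262 × 6/16 = 98.25
  elongated: 262 × 1/16 = 16.375
χ² = Σ (O − E)² / E
  disc-shaped: (152 − 147.375)² / 147.375 = 0.1451
  spherical: (95 − 98.25)² / 98.25 = 0.1075
  elongated: (15 − 16.375)² / 16.375 = 0.1155
χ² = 0.1451 + 0.1075 + 0.1155 = 0.3681 ≈ 0.368
Degrees of freedom = 3 − 1 = 2; critical value at α = 0.05 is 5.991.
Since 0.368 < 5.991, we fail to reject the null hypothesis — the data are consistent with the 9:6:1 ratio.

0.368; consistent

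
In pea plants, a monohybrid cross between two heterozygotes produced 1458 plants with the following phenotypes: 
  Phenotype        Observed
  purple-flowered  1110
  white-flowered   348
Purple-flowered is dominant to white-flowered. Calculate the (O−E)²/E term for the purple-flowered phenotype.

For a monohybrid cross between heterozygotes with complete dominance, the expected phenotypic ratio is 3:1.
The 3:1 ratio has 4 parts, so with N = 1458 the expected counts are:
  purple-flowered: 1458 × 3/4 = 1093.5
  white-flowered: 1458 × 1/4 = 364.5
Contribution of purple-flowered: (1110 − 1093.5)² / 1093.5 = 0.2490

0.249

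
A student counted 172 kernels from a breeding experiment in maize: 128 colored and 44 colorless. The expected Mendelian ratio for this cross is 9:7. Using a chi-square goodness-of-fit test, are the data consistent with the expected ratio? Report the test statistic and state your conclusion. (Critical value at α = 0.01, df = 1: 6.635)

23.071; not consistent

Total ratio parts = 16. Expected numbers out of 172:
  colored: 172 × 9/16 = 96.75
  colorless: 172 × 7/16 = 75.25
χ² = Σ (O − E)² / E
  colored: (128 − 96.75)² / 96.75 = 10.0937
  colorless: (44 − 75.25)² / 75.25 = 12.9776
χ² = 10.0937 + 12.9776 = 23.0713 ≈ 23.071
Degrees of freedom = 2 − 1 = 1; critical value at α = 0.01 is 6.635.
Since 23.071 > 6.635, we reject the null hypothesis — the data do not fit the 9:7 ratio.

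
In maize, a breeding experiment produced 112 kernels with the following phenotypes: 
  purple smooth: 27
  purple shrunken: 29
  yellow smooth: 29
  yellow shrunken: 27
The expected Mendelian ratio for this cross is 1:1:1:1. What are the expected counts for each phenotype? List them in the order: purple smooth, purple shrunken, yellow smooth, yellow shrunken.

28, 28, 28, 28

The 1:1:1:1 ratio has 4 parts, so with N = 112 the expected counts are:
  purple smooth: 112 × 1/4 = 28
  purple shrunken: 112 × 1/4 = 28
  yellow smooth: 112 × 1/4 = 28
  yellow shrunken: 112 × 1/4 = 28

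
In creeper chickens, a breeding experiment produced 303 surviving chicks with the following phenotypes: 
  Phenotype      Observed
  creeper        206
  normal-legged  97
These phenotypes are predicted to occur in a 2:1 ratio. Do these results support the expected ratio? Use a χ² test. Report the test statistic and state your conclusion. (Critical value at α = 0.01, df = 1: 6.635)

The 2:1 ratio has 3 parts, so with N = 303 the expected counts are:
  creeper: 303 × 2/3 = 202
  normal-legged: 303 × 1/3 = 101
χ² = Σ (O − E)² / E
  creeper: (206 − 202)² / 202 = 0.0792
  normal-legged: (97 − 101)² / 101 = 0.1584
χ² = 0.0792 + 0.1584 = 0.2376 ≈ 0.238
Degrees of freedom = 2 − 1 = 1; critical value at α = 0.01 is 6.635.
Since 0.238 < 6.635, we fail to reject the null hypothesis — the data are consistent with the 2:1 ratio.

0.238; consistent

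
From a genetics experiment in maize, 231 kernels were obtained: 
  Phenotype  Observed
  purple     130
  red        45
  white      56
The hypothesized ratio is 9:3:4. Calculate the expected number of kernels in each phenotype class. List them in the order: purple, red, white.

Expected counts for N = 231 under a 9:3:4 ratio (total parts = 16):
  purple: 231 × 9/16 = 129.9375
  red: 231 × 3/16 = 43.3125
  white: 231 × 4/16 = 57.75

129.9375, 43.3125, 57.75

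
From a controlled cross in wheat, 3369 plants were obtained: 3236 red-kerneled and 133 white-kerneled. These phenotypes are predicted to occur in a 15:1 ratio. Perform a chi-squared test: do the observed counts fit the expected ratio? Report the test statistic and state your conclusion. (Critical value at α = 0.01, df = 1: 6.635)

30.476; not consistent

Expected counts for N = 3369 under a 15:1 ratio (total parts = 16):
  red-kerneled: 3369 × 15/16 = 3158.4375
  white-kerneled: 3369 × 1/16 = 210.5625
χ² = Σ (O − E)² / E
  red-kerneled: (3236 − 3158.4375)² / 3158.4375 = 1.9047
  white-kerneled: (133 − 210.5625)² / 210.5625 = 28.5708
χ² = 1.9047 + 28.5708 = 30.4755 ≈ 30.476
Degrees of freedom = 2 − 1 = 1; critical value at α = 0.01 is 6.635.
Since 30.476 > 6.635, we reject the null hypothesis — the data do not fit the 15:1 ratio.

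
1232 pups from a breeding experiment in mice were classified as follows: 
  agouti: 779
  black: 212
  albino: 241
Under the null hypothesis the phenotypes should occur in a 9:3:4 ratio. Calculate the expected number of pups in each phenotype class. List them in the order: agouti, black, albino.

693, 231, 308

The 9:3:4 ratio has 16 parts, so with N = 1232 the expected counts are:
  agouti: 1232 × 9/16 = 693
  black: 1232 × 3/16 = 231
  albino: 1232 × 4/16 = 308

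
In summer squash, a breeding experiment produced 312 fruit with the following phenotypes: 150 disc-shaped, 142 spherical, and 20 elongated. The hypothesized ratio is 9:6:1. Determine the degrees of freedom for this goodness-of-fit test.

2

A goodness-of-fit test with 3 phenotype classes has df = 3 − 1 = 2.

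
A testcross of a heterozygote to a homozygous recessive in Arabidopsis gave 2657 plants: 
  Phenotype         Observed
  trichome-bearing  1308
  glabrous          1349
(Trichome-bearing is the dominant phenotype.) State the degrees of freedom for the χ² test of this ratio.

1

A testcross of a heterozygote (Aa × aa) gives a 1:1 phenotypic ratio.
A goodness-of-fit test with 2 phenotype classes has df = 2 − 1 = 1.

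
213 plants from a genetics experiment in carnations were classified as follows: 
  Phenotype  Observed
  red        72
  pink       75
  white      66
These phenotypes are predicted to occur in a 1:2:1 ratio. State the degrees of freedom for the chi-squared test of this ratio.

2

A goodness-of-fit test with 3 phenotype classes has df = 3 − 1 = 2.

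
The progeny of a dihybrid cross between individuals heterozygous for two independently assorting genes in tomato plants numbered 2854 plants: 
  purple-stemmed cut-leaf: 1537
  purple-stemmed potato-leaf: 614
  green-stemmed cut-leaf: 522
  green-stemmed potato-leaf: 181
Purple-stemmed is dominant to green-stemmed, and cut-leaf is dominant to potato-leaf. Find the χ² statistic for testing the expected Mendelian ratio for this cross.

14.899

A dihybrid F₂ with independent assortment and complete dominance at both loci gives a 9:3:3:1 phenotypic ratio.
Under the 9:3:3:1 hypothesis (Σ ratio = 16, N = 2854):
  purple-stemmed cut-leaf: 2854 × 9/16 = 1605.375
  purple-stemmed potato-leaf: 2854 × 3/16 = 535.125
  green-stemmed cut-leaf: 2854 × 3/16 = 535.125
  green-stemmed potato-leaf: 2854 × 1/16 = 178.375
χ² = Σ (O − E)² / E
  purple-stemmed cut-leaf: (1537 − 1605.375)² / 1605.375 = 2.9122
  purple-stemmed potato-leaf: (614 − 535.125)² / 535.125 = 11.6258
  green-stemmed cut-leaf: (522 − 535.125)² / 535.125 = 0.3219
  green-stemmed potato-leaf: (181 − 178.375)² / 178.375 = 0.0386
χ² = 2.9122 + 11.6258 + 0.3219 + 0.0386 = 14.8985 ≈ 14.899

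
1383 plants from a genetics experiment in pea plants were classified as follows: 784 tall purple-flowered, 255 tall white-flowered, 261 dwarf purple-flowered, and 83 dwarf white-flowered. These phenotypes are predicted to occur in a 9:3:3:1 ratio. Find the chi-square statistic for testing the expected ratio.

0.267

Total ratio parts = 16. Expected numbers out of 1383:
  tall purple-flowered: 1383 × 9/16 = 777.9375
  tall white-flowered: 1383 × 3/16 = 259.3125
  dwarf purple-flowered: 1383 × 3/16 = 259.3125
  dwarf white-flowered: 1383 × 1/16 = 86.4375
χ² = Σ (O − E)² / E
  tall purple-flowered: (784 − 777.9375)² / 777.9375 = 0.0472
  tall white-flowered: (255 − 259.3125)² / 259.3125 = 0.0717
  dwarf purple-flowered: (261 − 259.3125)² / 259.3125 = 0.0110
  dwarf white-flowered: (83 − 86.4375)² / 86.4375 = 0.1367
χ² = 0.0472 + 0.0717 + 0.0110 + 0.1367 = 0.2666 ≈ 0.267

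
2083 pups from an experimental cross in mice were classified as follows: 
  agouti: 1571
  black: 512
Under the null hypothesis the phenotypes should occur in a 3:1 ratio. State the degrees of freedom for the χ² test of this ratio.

1

A goodness-of-fit test with 2 phenotype classes has df = 2 − 1 = 1.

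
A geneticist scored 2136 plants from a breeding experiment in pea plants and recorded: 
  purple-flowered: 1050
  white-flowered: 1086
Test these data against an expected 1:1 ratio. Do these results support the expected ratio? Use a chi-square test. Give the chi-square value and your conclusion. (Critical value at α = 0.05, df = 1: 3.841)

0.607; consistent

Total ratio parts = 2. Expected numbers out of 2136:
  purple-flowered: 2136 × 1/2 = 1068
  white-flowered: 2136 × 1/2 = 1068
χ² = Σ (O − E)² / E
  purple-flowered: (1050 − 1068)² / 1068 = 0.3034
  white-flowered: (1086 − 1068)² / 1068 = 0.3034
χ² = 0.3034 + 0.3034 = 0.6068 ≈ 0.607
Degrees of freedom = 2 − 1 = 1; critical value at α = 0.05 is 3.841.
Since 0.607 < 3.841, we fail to reject the null hypothesis — the data are consistent with the 1:1 ratio.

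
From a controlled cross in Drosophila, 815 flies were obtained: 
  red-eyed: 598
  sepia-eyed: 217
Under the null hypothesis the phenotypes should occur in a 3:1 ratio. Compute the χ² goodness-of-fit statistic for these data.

1.149

Expected counts for N = 815 under a 3:1 ratio (total parts = 4):
  red-eyed: 815 × 3/4 = 611.25
  sepia-eyed: 815 × 1/4 = 203.75
χ² = Σ (O − E)² / E
  red-eyed: (598 − 611.25)² / 611.25 = 0.2872
  sepia-eyed: (217 − 203.75)² / 203.75 = 0.8617
χ² = 0.2872 + 0.8617 = 1.1489 ≈ 1.149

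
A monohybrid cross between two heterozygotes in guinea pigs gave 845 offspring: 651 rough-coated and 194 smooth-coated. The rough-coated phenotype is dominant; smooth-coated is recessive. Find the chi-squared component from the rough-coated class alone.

0.470

For a monohybrid cross between heterozygotes with complete dominance, the expected phenotypic ratio is 3:1.
Total ratio parts = 4. Expected numbers out of 845:
  rough-coated: 845 × 3/4 = 633.75
  smooth-coated: 845 × 1/4 = 211.25
Contribution of rough-coated: (651 − 633.75)² / 633.75 = 0.4695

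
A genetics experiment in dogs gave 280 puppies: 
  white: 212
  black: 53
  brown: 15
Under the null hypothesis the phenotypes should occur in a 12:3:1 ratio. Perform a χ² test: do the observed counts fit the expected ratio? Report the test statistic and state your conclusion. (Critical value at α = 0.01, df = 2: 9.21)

Expected counts for N = 280 under a 12:3:1 ratio (total parts = 16):
  white: 280 × 12/16 = 210
  black: 280 × 3/16 = 52.5
  brown: 280 × 1/16 = 17.5
χ² = Σ (O − E)² / E
  white: (212 − 210)² / 210 = 0.0190
  black: (53 − 52.5)² / 52.5 = 0.0048
  brown: (15 − 17.5)² / 17.5 = 0.3571
χ² = 0.0190 + 0.0048 + 0.3571 = 0.3809 ≈ 0.381
Degrees of freedom = 3 − 1 = 2; critical value at α = 0.01 is 9.21.
Since 0.381 < 9.21, we fail to reject the null hypothesis — the data are consistent with the 12:3:1 ratio.

0.381; consistent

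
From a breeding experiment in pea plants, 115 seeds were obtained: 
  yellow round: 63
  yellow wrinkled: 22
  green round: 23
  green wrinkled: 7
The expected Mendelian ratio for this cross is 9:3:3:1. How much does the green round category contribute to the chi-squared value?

Total ratio parts = 16. Expected numbers out of 115:
  yellow round: 115 × 9/16 = 64.6875
  yellow wrinkled: 115 × 3/16 = 21.5625
  green round: 115 × 3/16 = 21.5625
  green wrinkled: 115 × 1/16 = 7.1875
Contribution of green round: (23 − 21.5625)² / 21.5625 = 0.0958

0.096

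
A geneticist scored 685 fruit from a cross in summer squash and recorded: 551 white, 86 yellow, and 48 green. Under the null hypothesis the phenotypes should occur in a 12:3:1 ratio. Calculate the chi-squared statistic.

17.351

The 12:3:1 ratio has 16 parts, so with N = 685 the expected counts are:
  white: 685 × 12/16 = 513.75
  yellow: 685 × 3/16 = 128.4375
  green: 685 × 1/16 = 42.8125
χ² = Σ (O − E)² / E
  white: (551 − 513.75)² / 513.75 = 2.7009
  yellow: (86 − 128.4375)² / 128.4375 = 14.0219
  green: (48 − 42.8125)² / 42.8125 = 0.6286
χ² = 2.7009 + 14.0219 + 0.6286 = 17.3514 ≈ 17.351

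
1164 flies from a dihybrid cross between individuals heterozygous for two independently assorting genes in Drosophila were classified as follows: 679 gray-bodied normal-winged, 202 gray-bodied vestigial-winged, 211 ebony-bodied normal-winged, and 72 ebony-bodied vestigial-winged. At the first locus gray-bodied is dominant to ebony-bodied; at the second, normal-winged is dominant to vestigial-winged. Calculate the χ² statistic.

A dihybrid F₂ with independent assortment and complete dominance at both loci gives a 9:3:3:1 phenotypic ratio.
Total ratio parts = 16. Expected numbers out of 1164:
  gray-bodied normal-winged: 1164 × 9/16 = 654.75
  gray-bodied vestigial-winged: 1164 × 3/16 = 218.25
  ebony-bodied normal-winged: 1164 × 3/16 = 218.25
  ebony-bodied vestigial-winged: 1164 × 1/16 = 72.75
χ² = Σ (O − E)² / E
  gray-bodied normal-winged: (679 − 654.75)² / 654.75 = 0.8981
  gray-bodied vestigial-winged: (202 − 218.25)² / 218.25 = 1.2099
  ebony-bodied normal-winged: (211 − 218.25)² / 218.25 = 0.2408
  ebony-bodied vestigial-winged: (72 − 72.75)² / 72.75 = 0.0077
χ² = 0.8981 + 1.2099 + 0.2408 + 0.0077 = 2.3565 ≈ 2.357

2.357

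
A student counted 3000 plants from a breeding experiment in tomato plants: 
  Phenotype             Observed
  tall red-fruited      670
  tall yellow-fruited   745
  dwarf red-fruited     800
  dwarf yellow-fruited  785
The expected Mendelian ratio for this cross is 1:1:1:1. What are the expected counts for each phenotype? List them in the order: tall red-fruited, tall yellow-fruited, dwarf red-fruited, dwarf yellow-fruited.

Under the 1:1:1:1 hypothesis (Σ ratio = 4, N = 3000):
  tall red-fruited: 3000 × 1/4 = 750
  tall yellow-fruited: 3000 × 1/4 = 750
  dwarf red-fruited: 3000 × 1/4 = 750
  dwarf yellow-fruited: 3000 × 1/4 = 750

750, 750, 750, 750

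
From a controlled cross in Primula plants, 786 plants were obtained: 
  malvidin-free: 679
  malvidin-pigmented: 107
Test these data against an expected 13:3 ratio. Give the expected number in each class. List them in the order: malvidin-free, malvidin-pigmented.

Under the 13:3 hypothesis (Σ ratio = 16, N = 786):
  malvidin-free: 786 × 13/16 = 638.625
  malvidin-pigmented: 786 × 3/16 = 147.375

638.625, 147.375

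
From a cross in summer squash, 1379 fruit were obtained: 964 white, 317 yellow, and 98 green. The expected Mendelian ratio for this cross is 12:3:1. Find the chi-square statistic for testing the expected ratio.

The 12:3:1 ratio has 16 parts, so with N = 1379 the expected counts are:
  white: 1379 × 12/16 = 1034.25
  yellow: 1379 × 3/16 = 258.5625
  green: 1379 × 1/16 = 86.1875
χ² = Σ (O − E)² / E
  white: (964 − 1034.25)² / 1034.25 = 4.7716
  yellow: (317 − 258.5625)² / 258.5625 = 13.2074
  green: (98 − 86.1875)² / 86.1875 = 1.6190
χ² = 4.7716 + 13.2074 + 1.6190 = 19.598

19.598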